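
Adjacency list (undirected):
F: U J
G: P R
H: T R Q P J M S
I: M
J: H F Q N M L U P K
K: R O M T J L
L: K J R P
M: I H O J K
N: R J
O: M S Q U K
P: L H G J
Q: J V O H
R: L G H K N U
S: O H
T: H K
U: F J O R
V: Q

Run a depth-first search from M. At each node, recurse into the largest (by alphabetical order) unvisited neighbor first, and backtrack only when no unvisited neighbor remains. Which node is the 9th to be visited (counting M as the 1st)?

H

Visit M
M → O
O → U
U → R
R → N
N → J
J → Q
Q → V
Q → H
H → T
T → K
K → L
L → P
P → G
H → S
J → F
M → I

Visit order: M, O, U, R, N, J, Q, V, H, T, K, L, P, G, S, F, I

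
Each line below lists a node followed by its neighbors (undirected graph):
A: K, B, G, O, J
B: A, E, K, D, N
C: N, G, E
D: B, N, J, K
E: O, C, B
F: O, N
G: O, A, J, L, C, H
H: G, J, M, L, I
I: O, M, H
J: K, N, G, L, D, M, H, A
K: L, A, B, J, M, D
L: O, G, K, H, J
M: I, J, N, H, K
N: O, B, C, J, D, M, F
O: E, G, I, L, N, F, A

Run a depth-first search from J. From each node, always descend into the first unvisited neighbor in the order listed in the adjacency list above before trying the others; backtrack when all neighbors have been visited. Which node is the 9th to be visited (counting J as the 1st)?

Visit J
J → K
K → L
L → O
O → E
E → C
C → N
N → B
B → A
A → G
G → H
H → M
M → I
B → D
N → F

Visit order: J, K, L, O, E, C, N, B, A, G, H, M, I, D, F

A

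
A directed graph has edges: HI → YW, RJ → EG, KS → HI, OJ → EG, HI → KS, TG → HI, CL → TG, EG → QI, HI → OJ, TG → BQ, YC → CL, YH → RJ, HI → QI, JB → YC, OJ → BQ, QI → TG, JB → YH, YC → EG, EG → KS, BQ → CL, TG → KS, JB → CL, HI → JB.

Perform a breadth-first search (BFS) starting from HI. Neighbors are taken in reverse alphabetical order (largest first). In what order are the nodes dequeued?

Visit HI; enqueue YW, QI, OJ, KS, JB → queue [YW, QI, OJ, KS, JB]
Visit YW → queue [QI, OJ, KS, JB]
Visit QI; enqueue TG → queue [OJ, KS, JB, TG]
Visit OJ; enqueue EG, BQ → queue [KS, JB, TG, EG, BQ]
Visit KS → queue [JB, TG, EG, BQ]
Visit JB; enqueue YH, YC, CL → queue [TG, EG, BQ, YH, YC, CL]
Visit TG → queue [EG, BQ, YH, YC, CL]
Visit EG → queue [BQ, YH, YC, CL]
Visit BQ → queue [YH, YC, CL]
Visit YH; enqueue RJ → queue [YC, CL, RJ]
Visit YC → queue [CL, RJ]
Visit CL → queue [RJ]
Visit RJ → queue []

HI -> YW -> QI -> OJ -> KS -> JB -> TG -> EG -> BQ -> YH -> YC -> CL -> RJ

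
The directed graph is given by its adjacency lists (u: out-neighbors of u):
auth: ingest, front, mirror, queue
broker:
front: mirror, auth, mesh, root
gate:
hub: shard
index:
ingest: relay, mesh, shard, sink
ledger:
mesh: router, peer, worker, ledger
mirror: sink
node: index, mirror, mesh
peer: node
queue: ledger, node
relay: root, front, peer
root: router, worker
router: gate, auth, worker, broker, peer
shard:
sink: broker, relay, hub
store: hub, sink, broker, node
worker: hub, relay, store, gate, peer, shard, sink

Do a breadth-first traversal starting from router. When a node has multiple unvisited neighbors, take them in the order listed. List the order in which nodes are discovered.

router, gate, auth, worker, broker, peer, ingest, front, mirror, queue, hub, relay, store, shard, sink, node, mesh, root, ledger, index

Visit router; enqueue gate, auth, worker, broker, peer → queue [gate, auth, worker, broker, peer]
Visit gate → queue [auth, worker, broker, peer]
Visit auth; enqueue ingest, front, mirror, queue → queue [worker, broker, peer, ingest, front, mirror, queue]
Visit worker; enqueue hub, relay, store, shard, sink → queue [broker, peer, ingest, front, mirror, queue, hub, relay, store, shard, sink]
Visit broker → queue [peer, ingest, front, mirror, queue, hub, relay, store, shard, sink]
Visit peer; enqueue node → queue [ingest, front, mirror, queue, hub, relay, store, shard, sink, node]
Visit ingest; enqueue mesh → queue [front, mirror, queue, hub, relay, store, shard, sink, node, mesh]
Visit front; enqueue root → queue [mirror, queue, hub, relay, store, shard, sink, node, mesh, root]
Visit mirror → queue [queue, hub, relay, store, shard, sink, node, mesh, root]
Visit queue; enqueue ledger → queue [hub, relay, store, shard, sink, node, mesh, root, ledger]
Visit hub → queue [relay, store, shard, sink, node, mesh, root, ledger]
Visit relay → queue [store, shard, sink, node, mesh, root, ledger]
Visit store → queue [shard, sink, node, mesh, root, ledger]
Visit shard → queue [sink, node, mesh, root, ledger]
Visit sink → queue [node, mesh, root, ledger]
Visit node; enqueue index → queue [mesh, root, ledger, index]
Visit mesh → queue [root, ledger, index]
Visit root → queue [ledger, index]
Visit ledger → queue [index]
Visit index → queue []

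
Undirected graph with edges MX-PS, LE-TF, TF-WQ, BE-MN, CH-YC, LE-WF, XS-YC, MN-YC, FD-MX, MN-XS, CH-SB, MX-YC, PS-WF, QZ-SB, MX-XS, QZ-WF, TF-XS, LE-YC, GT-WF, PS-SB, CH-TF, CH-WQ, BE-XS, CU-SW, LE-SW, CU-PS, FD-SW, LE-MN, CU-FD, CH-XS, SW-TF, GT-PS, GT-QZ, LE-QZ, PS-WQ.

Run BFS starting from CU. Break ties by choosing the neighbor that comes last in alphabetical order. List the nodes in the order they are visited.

Visit CU; enqueue SW, PS, FD → queue [SW, PS, FD]
Visit SW; enqueue TF, LE → queue [PS, FD, TF, LE]
Visit PS; enqueue WQ, WF, SB, MX, GT → queue [FD, TF, LE, WQ, WF, SB, MX, GT]
Visit FD → queue [TF, LE, WQ, WF, SB, MX, GT]
Visit TF; enqueue XS, CH → queue [LE, WQ, WF, SB, MX, GT, XS, CH]
Visit LE; enqueue YC, QZ, MN → queue [WQ, WF, SB, MX, GT, XS, CH, YC, QZ, MN]
Visit WQ → queue [WF, SB, MX, GT, XS, CH, YC, QZ, MN]
Visit WF → queue [SB, MX, GT, XS, CH, YC, QZ, MN]
Visit SB → queue [MX, GT, XS, CH, YC, QZ, MN]
Visit MX → queue [GT, XS, CH, YC, QZ, MN]
Visit GT → queue [XS, CH, YC, QZ, MN]
Visit XS; enqueue BE → queue [CH, YC, QZ, MN, BE]
Visit CH → queue [YC, QZ, MN, BE]
Visit YC → queue [QZ, MN, BE]
Visit QZ → queue [MN, BE]
Visit MN → queue [BE]
Visit BE → queue []

CU, SW, PS, FD, TF, LE, WQ, WF, SB, MX, GT, XS, CH, YC, QZ, MN, BE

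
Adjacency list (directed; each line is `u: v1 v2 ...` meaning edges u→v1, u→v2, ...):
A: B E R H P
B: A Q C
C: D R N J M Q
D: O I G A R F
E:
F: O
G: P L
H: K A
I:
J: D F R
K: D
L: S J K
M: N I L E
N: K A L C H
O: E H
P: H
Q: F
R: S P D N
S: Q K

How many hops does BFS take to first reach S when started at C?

Level 0: C
Level 1: D, J, M, N, Q, R
Level 2: A, E, F, G, H, I, K, L, O, P, S
Level 3: B
S first appears at level 2.

2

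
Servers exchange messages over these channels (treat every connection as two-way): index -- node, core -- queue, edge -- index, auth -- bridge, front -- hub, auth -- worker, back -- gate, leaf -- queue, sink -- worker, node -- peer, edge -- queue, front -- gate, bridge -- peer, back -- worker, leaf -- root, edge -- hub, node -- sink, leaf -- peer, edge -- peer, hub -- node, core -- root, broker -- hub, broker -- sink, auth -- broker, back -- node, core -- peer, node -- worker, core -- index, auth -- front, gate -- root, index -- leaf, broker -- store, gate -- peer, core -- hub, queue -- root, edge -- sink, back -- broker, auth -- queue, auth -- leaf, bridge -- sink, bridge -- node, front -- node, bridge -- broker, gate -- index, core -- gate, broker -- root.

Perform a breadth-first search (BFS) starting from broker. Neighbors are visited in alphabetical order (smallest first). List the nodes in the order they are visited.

broker auth back bridge hub root sink store front leaf queue worker gate node peer core edge index

Visit broker; enqueue auth, back, bridge, hub, root, sink, store → queue [auth, back, bridge, hub, root, sink, store]
Visit auth; enqueue front, leaf, queue, worker → queue [back, bridge, hub, root, sink, store, front, leaf, queue, worker]
Visit back; enqueue gate, node → queue [bridge, hub, root, sink, store, front, leaf, queue, worker, gate, node]
Visit bridge; enqueue peer → queue [hub, root, sink, store, front, leaf, queue, worker, gate, node, peer]
Visit hub; enqueue core, edge → queue [root, sink, store, front, leaf, queue, worker, gate, node, peer, core, edge]
Visit root → queue [sink, store, front, leaf, queue, worker, gate, node, peer, core, edge]
Visit sink → queue [store, front, leaf, queue, worker, gate, node, peer, core, edge]
Visit store → queue [front, leaf, queue, worker, gate, node, peer, core, edge]
Visit front → queue [leaf, queue, worker, gate, node, peer, core, edge]
Visit leaf; enqueue index → queue [queue, worker, gate, node, peer, core, edge, index]
Visit queue → queue [worker, gate, node, peer, core, edge, index]
Visit worker → queue [gate, node, peer, core, edge, index]
Visit gate → queue [node, peer, core, edge, index]
Visit node → queue [peer, core, edge, index]
Visit peer → queue [core, edge, index]
Visit core → queue [edge, index]
Visit edge → queue [index]
Visit index → queue []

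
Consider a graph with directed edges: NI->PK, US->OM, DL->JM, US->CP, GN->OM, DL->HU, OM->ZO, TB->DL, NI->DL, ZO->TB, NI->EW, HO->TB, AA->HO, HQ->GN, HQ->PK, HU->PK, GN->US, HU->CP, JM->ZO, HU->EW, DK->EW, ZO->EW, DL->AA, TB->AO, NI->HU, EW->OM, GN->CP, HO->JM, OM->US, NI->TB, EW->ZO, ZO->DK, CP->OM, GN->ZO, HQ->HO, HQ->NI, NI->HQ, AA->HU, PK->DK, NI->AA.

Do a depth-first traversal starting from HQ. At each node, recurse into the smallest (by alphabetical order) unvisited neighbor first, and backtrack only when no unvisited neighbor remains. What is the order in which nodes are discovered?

HQ GN CP OM US ZO DK EW TB AO DL AA HO JM HU PK NI

Visit HQ
HQ → GN
GN → CP
CP → OM
OM → US
OM → ZO
ZO → DK
DK → EW
ZO → TB
TB → AO
TB → DL
DL → AA
AA → HO
HO → JM
AA → HU
HU → PK
HQ → NI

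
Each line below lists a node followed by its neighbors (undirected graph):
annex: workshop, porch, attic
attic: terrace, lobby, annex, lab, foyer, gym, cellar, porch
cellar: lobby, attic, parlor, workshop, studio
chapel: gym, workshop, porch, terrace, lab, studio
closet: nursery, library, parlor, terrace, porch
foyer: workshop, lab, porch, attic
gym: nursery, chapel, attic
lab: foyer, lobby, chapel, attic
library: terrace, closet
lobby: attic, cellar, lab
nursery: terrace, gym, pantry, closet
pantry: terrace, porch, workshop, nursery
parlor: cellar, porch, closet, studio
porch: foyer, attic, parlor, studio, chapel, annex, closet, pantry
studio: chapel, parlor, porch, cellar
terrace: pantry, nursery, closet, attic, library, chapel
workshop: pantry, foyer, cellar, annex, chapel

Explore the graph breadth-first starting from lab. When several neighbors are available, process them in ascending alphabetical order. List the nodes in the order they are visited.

lab, attic, chapel, foyer, lobby, annex, cellar, gym, porch, terrace, studio, workshop, parlor, nursery, closet, pantry, library

Visit lab; enqueue attic, chapel, foyer, lobby → queue [attic, chapel, foyer, lobby]
Visit attic; enqueue annex, cellar, gym, porch, terrace → queue [chapel, foyer, lobby, annex, cellar, gym, porch, terrace]
Visit chapel; enqueue studio, workshop → queue [foyer, lobby, annex, cellar, gym, porch, terrace, studio, workshop]
Visit foyer → queue [lobby, annex, cellar, gym, porch, terrace, studio, workshop]
Visit lobby → queue [annex, cellar, gym, porch, terrace, studio, workshop]
Visit annex → queue [cellar, gym, porch, terrace, studio, workshop]
Visit cellar; enqueue parlor → queue [gym, porch, terrace, studio, workshop, parlor]
Visit gym; enqueue nursery → queue [porch, terrace, studio, workshop, parlor, nursery]
Visit porch; enqueue closet, pantry → queue [terrace, studio, workshop, parlor, nursery, closet, pantry]
Visit terrace; enqueue library → queue [studio, workshop, parlor, nursery, closet, pantry, library]
Visit studio → queue [workshop, parlor, nursery, closet, pantry, library]
Visit workshop → queue [parlor, nursery, closet, pantry, library]
Visit parlor → queue [nursery, closet, pantry, library]
Visit nursery → queue [closet, pantry, library]
Visit closet → queue [pantry, library]
Visit pantry → queue [library]
Visit library → queue []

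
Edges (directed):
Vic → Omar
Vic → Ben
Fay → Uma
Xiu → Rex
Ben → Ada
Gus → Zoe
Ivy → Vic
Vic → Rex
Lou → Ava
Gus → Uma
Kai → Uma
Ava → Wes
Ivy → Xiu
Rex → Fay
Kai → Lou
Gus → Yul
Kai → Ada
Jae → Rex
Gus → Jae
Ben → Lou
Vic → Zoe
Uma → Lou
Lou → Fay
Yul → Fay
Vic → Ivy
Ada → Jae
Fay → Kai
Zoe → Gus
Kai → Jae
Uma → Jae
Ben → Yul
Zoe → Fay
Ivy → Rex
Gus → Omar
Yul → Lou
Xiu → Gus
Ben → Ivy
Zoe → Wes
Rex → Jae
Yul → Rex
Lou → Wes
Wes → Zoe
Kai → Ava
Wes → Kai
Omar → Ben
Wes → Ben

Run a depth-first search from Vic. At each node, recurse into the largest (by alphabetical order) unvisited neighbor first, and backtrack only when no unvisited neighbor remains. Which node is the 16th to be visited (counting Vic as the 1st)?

Visit Vic
Vic → Zoe
Zoe → Wes
Wes → Kai
Kai → Uma
Uma → Lou
Lou → Fay
Lou → Ava
Uma → Jae
Jae → Rex
Kai → Ada
Wes → Ben
Ben → Yul
Ben → Ivy
Ivy → Xiu
Xiu → Gus
Gus → Omar

Visit order: Vic, Zoe, Wes, Kai, Uma, Lou, Fay, Ava, Jae, Rex, Ada, Ben, Yul, Ivy, Xiu, Gus, Omar

Gus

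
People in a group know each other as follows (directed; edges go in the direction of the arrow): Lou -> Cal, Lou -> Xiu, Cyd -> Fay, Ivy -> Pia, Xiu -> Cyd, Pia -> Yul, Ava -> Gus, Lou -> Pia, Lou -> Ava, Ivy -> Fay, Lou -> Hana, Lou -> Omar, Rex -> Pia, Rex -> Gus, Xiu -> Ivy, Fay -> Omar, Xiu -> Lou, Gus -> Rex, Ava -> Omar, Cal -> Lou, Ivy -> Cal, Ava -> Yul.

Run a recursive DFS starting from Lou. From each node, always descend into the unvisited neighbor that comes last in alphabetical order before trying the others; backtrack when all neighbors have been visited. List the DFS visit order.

Lou → Xiu → Ivy → Pia → Yul → Fay → Omar → Cal → Cyd → Hana → Ava → Gus → Rex

Visit Lou
Lou → Xiu
Xiu → Ivy
Ivy → Pia
Pia → Yul
Ivy → Fay
Fay → Omar
Ivy → Cal
Xiu → Cyd
Lou → Hana
Lou → Ava
Ava → Gus
Gus → Rex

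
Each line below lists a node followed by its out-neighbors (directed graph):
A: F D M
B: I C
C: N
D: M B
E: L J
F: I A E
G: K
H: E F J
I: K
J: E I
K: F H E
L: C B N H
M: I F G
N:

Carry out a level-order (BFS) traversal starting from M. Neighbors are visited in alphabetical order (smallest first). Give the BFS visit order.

M F G I A E K D J L H B C N

Visit M; enqueue F, G, I → queue [F, G, I]
Visit F; enqueue A, E → queue [G, I, A, E]
Visit G; enqueue K → queue [I, A, E, K]
Visit I → queue [A, E, K]
Visit A; enqueue D → queue [E, K, D]
Visit E; enqueue J, L → queue [K, D, J, L]
Visit K; enqueue H → queue [D, J, L, H]
Visit D; enqueue B → queue [J, L, H, B]
Visit J → queue [L, H, B]
Visit L; enqueue C, N → queue [H, B, C, N]
Visit H → queue [B, C, N]
Visit B → queue [C, N]
Visit C → queue [N]
Visit N → queue []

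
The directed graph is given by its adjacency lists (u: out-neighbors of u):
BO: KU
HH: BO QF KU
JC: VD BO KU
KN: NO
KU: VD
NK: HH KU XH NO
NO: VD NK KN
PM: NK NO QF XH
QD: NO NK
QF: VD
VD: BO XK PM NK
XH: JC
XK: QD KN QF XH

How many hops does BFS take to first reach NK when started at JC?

Level 0: JC
Level 1: BO, KU, VD
Level 2: NK, PM, XK
Level 3: HH, KN, NO, QD, QF, XH
NK first appears at level 2.

2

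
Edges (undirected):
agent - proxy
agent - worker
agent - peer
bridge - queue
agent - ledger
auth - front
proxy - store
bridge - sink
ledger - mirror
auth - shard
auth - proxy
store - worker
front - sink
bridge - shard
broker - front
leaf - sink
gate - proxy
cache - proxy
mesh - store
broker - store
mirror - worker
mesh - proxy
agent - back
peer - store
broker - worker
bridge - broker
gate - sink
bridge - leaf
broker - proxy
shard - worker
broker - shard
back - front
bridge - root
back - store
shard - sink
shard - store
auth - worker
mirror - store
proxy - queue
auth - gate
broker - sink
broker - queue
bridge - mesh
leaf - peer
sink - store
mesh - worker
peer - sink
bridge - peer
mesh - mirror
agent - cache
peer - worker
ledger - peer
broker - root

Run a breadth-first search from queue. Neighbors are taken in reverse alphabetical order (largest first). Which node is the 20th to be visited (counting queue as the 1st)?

Visit queue; enqueue proxy, broker, bridge → queue [proxy, broker, bridge]
Visit proxy; enqueue store, mesh, gate, cache, auth, agent → queue [broker, bridge, store, mesh, gate, cache, auth, agent]
Visit broker; enqueue worker, sink, shard, root, front → queue [bridge, store, mesh, gate, cache, auth, agent, worker, sink, shard, root, front]
Visit bridge; enqueue peer, leaf → queue [store, mesh, gate, cache, auth, agent, worker, sink, shard, root, front, peer, leaf]
Visit store; enqueue mirror, back → queue [mesh, gate, cache, auth, agent, worker, sink, shard, root, front, peer, leaf, mirror, back]
Visit mesh → queue [gate, cache, auth, agent, worker, sink, shard, root, front, peer, leaf, mirror, back]
Visit gate → queue [cache, auth, agent, worker, sink, shard, root, front, peer, leaf, mirror, back]
Visit cache → queue [auth, agent, worker, sink, shard, root, front, peer, leaf, mirror, back]
Visit auth → queue [agent, worker, sink, shard, root, front, peer, leaf, mirror, back]
Visit agent; enqueue ledger → queue [worker, sink, shard, root, front, peer, leaf, mirror, back, ledger]
Visit worker → queue [sink, shard, root, front, peer, leaf, mirror, back, ledger]
Visit sink → queue [shard, root, front, peer, leaf, mirror, back, ledger]
Visit shard → queue [root, front, peer, leaf, mirror, back, ledger]
Visit root → queue [front, peer, leaf, mirror, back, ledger]
Visit front → queue [peer, leaf, mirror, back, ledger]
Visit peer → queue [leaf, mirror, back, ledger]
Visit leaf → queue [mirror, back, ledger]
Visit mirror → queue [back, ledger]
Visit back → queue [ledger]
Visit ledger → queue []

Visit order: queue, proxy, broker, bridge, store, mesh, gate, cache, auth, agent, worker, sink, shard, root, front, peer, leaf, mirror, back, ledger

ledger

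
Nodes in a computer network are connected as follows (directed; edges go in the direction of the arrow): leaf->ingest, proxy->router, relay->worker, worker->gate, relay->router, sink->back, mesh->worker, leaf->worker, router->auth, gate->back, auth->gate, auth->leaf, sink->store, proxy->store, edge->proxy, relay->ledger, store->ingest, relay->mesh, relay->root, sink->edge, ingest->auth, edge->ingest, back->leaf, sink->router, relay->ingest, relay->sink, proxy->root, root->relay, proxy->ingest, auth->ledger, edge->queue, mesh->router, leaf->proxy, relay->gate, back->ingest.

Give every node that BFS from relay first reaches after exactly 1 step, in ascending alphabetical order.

gate, ingest, ledger, mesh, root, router, sink, worker

Level 0: relay
Level 1: gate, ingest, ledger, mesh, root, router, sink, worker
Level 2: auth, back, edge, store
Level 3: leaf, proxy, queue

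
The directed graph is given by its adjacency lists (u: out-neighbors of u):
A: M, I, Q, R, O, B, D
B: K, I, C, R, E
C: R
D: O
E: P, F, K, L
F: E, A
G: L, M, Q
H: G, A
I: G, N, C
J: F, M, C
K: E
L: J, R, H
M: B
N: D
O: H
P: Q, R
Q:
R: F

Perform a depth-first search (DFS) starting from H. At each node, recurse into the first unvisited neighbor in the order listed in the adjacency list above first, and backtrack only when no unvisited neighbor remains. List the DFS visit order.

H → G → L → J → F → E → P → Q → R → K → A → M → B → I → N → D → O → C

Visit H
H → G
G → L
L → J
J → F
F → E
E → P
P → Q
P → R
E → K
F → A
A → M
M → B
B → I
I → N
N → D
D → O
I → C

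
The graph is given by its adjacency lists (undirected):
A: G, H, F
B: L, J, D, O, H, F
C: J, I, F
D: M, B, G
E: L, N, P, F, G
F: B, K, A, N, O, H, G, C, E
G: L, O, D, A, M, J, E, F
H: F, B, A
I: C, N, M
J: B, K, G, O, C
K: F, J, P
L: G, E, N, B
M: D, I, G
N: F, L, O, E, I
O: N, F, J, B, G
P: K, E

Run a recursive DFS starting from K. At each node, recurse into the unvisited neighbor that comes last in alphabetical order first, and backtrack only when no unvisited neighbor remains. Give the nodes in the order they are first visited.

K → P → E → N → O → J → G → M → I → C → F → H → B → L → D → A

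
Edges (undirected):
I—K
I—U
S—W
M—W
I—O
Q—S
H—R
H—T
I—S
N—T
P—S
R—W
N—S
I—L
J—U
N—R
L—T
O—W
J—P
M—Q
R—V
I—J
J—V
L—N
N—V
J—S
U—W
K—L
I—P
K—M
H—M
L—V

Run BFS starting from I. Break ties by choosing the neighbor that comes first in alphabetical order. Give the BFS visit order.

I J K L O P S U V M N T W Q R H

Visit I; enqueue J, K, L, O, P, S, U → queue [J, K, L, O, P, S, U]
Visit J; enqueue V → queue [K, L, O, P, S, U, V]
Visit K; enqueue M → queue [L, O, P, S, U, V, M]
Visit L; enqueue N, T → queue [O, P, S, U, V, M, N, T]
Visit O; enqueue W → queue [P, S, U, V, M, N, T, W]
Visit P → queue [S, U, V, M, N, T, W]
Visit S; enqueue Q → queue [U, V, M, N, T, W, Q]
Visit U → queue [V, M, N, T, W, Q]
Visit V; enqueue R → queue [M, N, T, W, Q, R]
Visit M; enqueue H → queue [N, T, W, Q, R, H]
Visit N → queue [T, W, Q, R, H]
Visit T → queue [W, Q, R, H]
Visit W → queue [Q, R, H]
Visit Q → queue [R, H]
Visit R → queue [H]
Visit H → queue []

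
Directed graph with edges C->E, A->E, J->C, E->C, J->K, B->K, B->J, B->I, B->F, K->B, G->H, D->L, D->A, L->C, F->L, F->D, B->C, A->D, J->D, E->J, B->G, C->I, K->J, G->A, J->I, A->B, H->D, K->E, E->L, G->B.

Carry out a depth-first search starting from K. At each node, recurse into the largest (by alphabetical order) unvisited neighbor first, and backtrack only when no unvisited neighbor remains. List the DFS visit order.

Visit K
K → J
J → I
J → D
D → L
L → C
C → E
D → A
A → B
B → G
G → H
B → F

K J I D L C E A B G H F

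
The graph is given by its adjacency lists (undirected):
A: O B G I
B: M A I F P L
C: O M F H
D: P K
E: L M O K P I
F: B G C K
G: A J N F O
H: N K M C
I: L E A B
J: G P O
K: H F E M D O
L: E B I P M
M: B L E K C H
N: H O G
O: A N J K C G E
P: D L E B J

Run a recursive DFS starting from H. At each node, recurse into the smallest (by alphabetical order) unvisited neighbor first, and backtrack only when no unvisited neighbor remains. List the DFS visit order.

H → C → F → B → A → G → J → O → E → I → L → M → K → D → P → N

Visit H
H → C
C → F
F → B
B → A
A → G
G → J
J → O
O → E
E → I
I → L
L → M
M → K
K → D
D → P
O → N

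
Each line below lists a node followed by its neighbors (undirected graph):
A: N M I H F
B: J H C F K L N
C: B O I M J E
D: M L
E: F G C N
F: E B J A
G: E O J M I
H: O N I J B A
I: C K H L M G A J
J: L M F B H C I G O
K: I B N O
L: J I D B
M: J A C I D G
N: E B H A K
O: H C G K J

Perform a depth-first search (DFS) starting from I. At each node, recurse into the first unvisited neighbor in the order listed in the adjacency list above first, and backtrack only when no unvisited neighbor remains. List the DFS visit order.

I -> C -> B -> J -> L -> D -> M -> A -> N -> E -> F -> G -> O -> H -> K

Visit I
I → C
C → B
B → J
J → L
L → D
D → M
M → A
A → N
N → E
E → F
E → G
G → O
O → H
O → K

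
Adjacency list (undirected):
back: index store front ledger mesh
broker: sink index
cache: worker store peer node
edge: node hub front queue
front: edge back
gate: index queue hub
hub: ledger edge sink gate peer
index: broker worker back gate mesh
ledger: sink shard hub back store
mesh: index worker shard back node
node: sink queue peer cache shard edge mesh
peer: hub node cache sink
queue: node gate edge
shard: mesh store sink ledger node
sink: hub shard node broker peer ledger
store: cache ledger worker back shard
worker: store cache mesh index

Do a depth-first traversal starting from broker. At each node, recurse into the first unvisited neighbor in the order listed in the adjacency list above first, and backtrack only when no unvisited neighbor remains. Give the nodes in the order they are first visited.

broker, sink, hub, ledger, shard, mesh, index, worker, store, cache, peer, node, queue, gate, edge, front, back

Visit broker
broker → sink
sink → hub
hub → ledger
ledger → shard
shard → mesh
mesh → index
index → worker
worker → store
store → cache
cache → peer
peer → node
node → queue
queue → gate
queue → edge
edge → front
front → back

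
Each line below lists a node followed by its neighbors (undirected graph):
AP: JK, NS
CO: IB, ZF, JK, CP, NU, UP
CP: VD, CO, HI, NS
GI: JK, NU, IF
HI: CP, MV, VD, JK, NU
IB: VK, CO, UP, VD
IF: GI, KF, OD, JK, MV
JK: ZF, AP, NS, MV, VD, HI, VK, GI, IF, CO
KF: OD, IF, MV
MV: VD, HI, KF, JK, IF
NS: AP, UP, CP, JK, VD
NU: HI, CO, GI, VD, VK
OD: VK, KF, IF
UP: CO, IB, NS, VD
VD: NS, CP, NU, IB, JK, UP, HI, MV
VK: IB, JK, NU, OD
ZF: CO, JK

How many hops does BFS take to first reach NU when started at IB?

2

Level 0: IB
Level 1: CO, UP, VD, VK
Level 2: CP, HI, JK, MV, NS, NU, OD, ZF
Level 3: AP, GI, IF, KF
NU first appears at level 2.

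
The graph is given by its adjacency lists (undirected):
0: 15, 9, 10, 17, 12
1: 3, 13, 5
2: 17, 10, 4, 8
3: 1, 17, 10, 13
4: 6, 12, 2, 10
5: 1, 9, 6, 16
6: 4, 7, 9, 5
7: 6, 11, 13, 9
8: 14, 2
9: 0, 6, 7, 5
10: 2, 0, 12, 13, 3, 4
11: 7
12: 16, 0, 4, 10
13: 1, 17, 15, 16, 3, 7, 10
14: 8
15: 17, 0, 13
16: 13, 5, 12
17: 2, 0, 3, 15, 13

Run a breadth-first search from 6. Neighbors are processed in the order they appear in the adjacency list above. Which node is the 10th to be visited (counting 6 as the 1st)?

13

Visit 6; enqueue 4, 7, 9, 5 → queue [4, 7, 9, 5]
Visit 4; enqueue 12, 2, 10 → queue [7, 9, 5, 12, 2, 10]
Visit 7; enqueue 11, 13 → queue [9, 5, 12, 2, 10, 11, 13]
Visit 9; enqueue 0 → queue [5, 12, 2, 10, 11, 13, 0]
Visit 5; enqueue 1, 16 → queue [12, 2, 10, 11, 13, 0, 1, 16]
Visit 12 → queue [2, 10, 11, 13, 0, 1, 16]
Visit 2; enqueue 17, 8 → queue [10, 11, 13, 0, 1, 16, 17, 8]
Visit 10; enqueue 3 → queue [11, 13, 0, 1, 16, 17, 8, 3]
Visit 11 → queue [13, 0, 1, 16, 17, 8, 3]
Visit 13; enqueue 15 → queue [0, 1, 16, 17, 8, 3, 15]
Visit 0 → queue [1, 16, 17, 8, 3, 15]
Visit 1 → queue [16, 17, 8, 3, 15]
Visit 16 → queue [17, 8, 3, 15]
Visit 17 → queue [8, 3, 15]
Visit 8; enqueue 14 → queue [3, 15, 14]
Visit 3 → queue [15, 14]
Visit 15 → queue [14]
Visit 14 → queue []

Visit order: 6, 4, 7, 9, 5, 12, 2, 10, 11, 13, 0, 1, 16, 17, 8, 3, 15, 14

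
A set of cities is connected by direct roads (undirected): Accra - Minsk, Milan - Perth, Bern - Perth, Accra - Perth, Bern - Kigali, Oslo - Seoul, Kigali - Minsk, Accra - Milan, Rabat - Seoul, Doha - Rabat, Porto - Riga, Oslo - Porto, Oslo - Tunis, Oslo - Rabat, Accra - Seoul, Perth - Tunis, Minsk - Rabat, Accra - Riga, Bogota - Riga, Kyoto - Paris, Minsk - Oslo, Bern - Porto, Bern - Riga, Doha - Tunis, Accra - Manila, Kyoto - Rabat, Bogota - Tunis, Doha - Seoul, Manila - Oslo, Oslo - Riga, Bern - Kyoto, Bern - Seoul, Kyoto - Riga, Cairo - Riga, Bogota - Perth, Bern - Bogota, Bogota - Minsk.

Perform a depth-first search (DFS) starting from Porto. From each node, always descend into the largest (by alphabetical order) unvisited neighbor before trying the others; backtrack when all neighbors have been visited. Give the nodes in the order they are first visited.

Porto, Riga, Oslo, Tunis, Perth, Milan, Accra, Seoul, Rabat, Minsk, Kigali, Bern, Kyoto, Paris, Bogota, Doha, Manila, Cairo

Visit Porto
Porto → Riga
Riga → Oslo
Oslo → Tunis
Tunis → Perth
Perth → Milan
Milan → Accra
Accra → Seoul
Seoul → Rabat
Rabat → Minsk
Minsk → Kigali
Kigali → Bern
Bern → Kyoto
Kyoto → Paris
Bern → Bogota
Rabat → Doha
Accra → Manila
Riga → Cairo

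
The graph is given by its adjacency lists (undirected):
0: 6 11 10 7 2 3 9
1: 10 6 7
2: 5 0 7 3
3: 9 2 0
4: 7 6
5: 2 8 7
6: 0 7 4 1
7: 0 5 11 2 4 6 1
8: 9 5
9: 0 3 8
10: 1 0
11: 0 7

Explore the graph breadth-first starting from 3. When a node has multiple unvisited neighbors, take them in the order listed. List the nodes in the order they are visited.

Visit 3; enqueue 9, 2, 0 → queue [9, 2, 0]
Visit 9; enqueue 8 → queue [2, 0, 8]
Visit 2; enqueue 5, 7 → queue [0, 8, 5, 7]
Visit 0; enqueue 6, 11, 10 → queue [8, 5, 7, 6, 11, 10]
Visit 8 → queue [5, 7, 6, 11, 10]
Visit 5 → queue [7, 6, 11, 10]
Visit 7; enqueue 4, 1 → queue [6, 11, 10, 4, 1]
Visit 6 → queue [11, 10, 4, 1]
Visit 11 → queue [10, 4, 1]
Visit 10 → queue [4, 1]
Visit 4 → queue [1]
Visit 1 → queue []

3, 9, 2, 0, 8, 5, 7, 6, 11, 10, 4, 1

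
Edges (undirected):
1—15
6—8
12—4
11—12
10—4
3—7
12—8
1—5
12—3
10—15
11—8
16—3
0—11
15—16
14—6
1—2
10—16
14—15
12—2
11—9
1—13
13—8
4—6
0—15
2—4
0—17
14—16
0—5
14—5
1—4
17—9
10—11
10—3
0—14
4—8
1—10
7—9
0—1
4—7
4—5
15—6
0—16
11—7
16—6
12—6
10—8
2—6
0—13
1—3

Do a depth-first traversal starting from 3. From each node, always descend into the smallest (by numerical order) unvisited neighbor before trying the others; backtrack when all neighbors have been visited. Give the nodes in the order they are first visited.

3, 1, 0, 5, 4, 2, 6, 8, 10, 11, 7, 9, 17, 12, 15, 14, 16, 13

Visit 3
3 → 1
1 → 0
0 → 5
5 → 4
4 → 2
2 → 6
6 → 8
8 → 10
10 → 11
11 → 7
7 → 9
9 → 17
11 → 12
10 → 15
15 → 14
14 → 16
8 → 13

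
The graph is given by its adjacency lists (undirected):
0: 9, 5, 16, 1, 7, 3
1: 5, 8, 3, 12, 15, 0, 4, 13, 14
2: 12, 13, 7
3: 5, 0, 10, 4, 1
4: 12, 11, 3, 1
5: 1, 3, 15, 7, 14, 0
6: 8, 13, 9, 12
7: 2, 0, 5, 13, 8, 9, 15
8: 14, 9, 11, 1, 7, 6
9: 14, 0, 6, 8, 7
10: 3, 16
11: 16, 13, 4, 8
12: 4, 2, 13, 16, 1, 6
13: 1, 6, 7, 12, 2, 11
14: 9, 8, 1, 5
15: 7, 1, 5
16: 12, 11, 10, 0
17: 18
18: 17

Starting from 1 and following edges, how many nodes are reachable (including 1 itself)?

BFS from 1 visits: 1, 5, 8, 3, 12, 15, 0, 4, 13, 14, 7, 9, 11, 6, 10, 2, 16
Reachable nodes: 17 of 19 total.

17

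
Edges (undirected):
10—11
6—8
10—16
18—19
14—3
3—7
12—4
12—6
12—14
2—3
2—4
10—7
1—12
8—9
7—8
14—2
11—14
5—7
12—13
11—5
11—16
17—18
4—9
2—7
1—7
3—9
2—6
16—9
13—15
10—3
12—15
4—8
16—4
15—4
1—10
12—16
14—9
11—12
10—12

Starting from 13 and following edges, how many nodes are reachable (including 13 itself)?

16

BFS from 13 visits: 13, 15, 12, 4, 16, 14, 11, 10, 6, 1, 9, 8, 2, 3, 5, 7
Reachable nodes: 16 of 19 total.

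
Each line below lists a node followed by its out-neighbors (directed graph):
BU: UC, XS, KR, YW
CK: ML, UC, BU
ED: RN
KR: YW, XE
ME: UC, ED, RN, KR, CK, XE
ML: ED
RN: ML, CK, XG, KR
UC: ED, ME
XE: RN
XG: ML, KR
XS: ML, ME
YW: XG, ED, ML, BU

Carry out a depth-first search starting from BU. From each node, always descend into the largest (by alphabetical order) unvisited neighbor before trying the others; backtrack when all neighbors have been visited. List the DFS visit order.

BU, YW, XG, ML, ED, RN, KR, XE, CK, UC, ME, XS

Visit BU
BU → YW
YW → XG
XG → ML
ML → ED
ED → RN
RN → KR
KR → XE
RN → CK
CK → UC
UC → ME
BU → XS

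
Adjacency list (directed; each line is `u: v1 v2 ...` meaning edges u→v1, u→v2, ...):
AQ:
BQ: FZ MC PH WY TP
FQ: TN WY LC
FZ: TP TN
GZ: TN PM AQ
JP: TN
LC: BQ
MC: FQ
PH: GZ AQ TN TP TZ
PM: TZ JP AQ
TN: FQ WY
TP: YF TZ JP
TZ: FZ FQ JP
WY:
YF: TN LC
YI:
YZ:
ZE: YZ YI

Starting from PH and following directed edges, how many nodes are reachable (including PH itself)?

15

BFS from PH visits: PH, GZ, AQ, TN, TP, TZ, PM, FQ, WY, YF, JP, FZ, LC, BQ, MC
Reachable nodes: 15 of 18 total.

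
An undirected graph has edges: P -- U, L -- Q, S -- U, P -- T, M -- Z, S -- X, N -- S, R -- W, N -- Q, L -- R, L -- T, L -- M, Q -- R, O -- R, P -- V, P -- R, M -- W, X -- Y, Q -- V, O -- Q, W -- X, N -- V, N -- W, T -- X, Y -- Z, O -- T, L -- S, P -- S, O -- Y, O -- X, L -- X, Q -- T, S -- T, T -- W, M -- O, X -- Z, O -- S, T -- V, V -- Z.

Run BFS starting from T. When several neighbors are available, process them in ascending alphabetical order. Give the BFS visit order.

Visit T; enqueue L, O, P, Q, S, V, W, X → queue [L, O, P, Q, S, V, W, X]
Visit L; enqueue M, R → queue [O, P, Q, S, V, W, X, M, R]
Visit O; enqueue Y → queue [P, Q, S, V, W, X, M, R, Y]
Visit P; enqueue U → queue [Q, S, V, W, X, M, R, Y, U]
Visit Q; enqueue N → queue [S, V, W, X, M, R, Y, U, N]
Visit S → queue [V, W, X, M, R, Y, U, N]
Visit V; enqueue Z → queue [W, X, M, R, Y, U, N, Z]
Visit W → queue [X, M, R, Y, U, N, Z]
Visit X → queue [M, R, Y, U, N, Z]
Visit M → queue [R, Y, U, N, Z]
Visit R → queue [Y, U, N, Z]
Visit Y → queue [U, N, Z]
Visit U → queue [N, Z]
Visit N → queue [Z]
Visit Z → queue []

T L O P Q S V W X M R Y U N Z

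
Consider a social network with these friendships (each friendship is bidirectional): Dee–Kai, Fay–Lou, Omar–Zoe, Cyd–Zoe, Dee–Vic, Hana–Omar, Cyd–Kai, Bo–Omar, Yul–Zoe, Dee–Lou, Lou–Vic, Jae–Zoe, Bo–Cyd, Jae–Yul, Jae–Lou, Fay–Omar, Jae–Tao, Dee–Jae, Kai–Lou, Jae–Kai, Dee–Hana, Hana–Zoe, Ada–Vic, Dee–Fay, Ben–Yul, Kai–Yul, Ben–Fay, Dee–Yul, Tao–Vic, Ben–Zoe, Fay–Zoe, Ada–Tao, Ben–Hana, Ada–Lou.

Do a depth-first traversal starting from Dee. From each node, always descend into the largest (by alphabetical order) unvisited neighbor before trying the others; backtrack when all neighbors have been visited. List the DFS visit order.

Visit Dee
Dee → Yul
Yul → Zoe
Zoe → Omar
Omar → Hana
Hana → Ben
Ben → Fay
Fay → Lou
Lou → Vic
Vic → Tao
Tao → Jae
Jae → Kai
Kai → Cyd
Cyd → Bo
Tao → Ada

Dee → Yul → Zoe → Omar → Hana → Ben → Fay → Lou → Vic → Tao → Jae → Kai → Cyd → Bo → Ada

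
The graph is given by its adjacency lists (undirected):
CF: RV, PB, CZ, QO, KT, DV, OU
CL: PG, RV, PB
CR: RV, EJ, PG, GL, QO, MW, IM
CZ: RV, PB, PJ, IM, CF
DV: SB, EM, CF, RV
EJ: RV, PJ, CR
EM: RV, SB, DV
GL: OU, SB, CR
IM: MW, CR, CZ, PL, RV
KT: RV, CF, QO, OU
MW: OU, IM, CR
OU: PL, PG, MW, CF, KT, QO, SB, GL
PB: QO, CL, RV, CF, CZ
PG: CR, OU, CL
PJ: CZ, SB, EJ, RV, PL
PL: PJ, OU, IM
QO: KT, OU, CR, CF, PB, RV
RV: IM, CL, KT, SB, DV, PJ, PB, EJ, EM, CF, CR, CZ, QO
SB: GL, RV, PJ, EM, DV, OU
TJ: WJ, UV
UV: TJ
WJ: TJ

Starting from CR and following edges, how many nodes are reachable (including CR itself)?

19

BFS from CR visits: CR, EJ, GL, IM, MW, PG, QO, RV, PJ, OU, SB, CZ, PL, CL, CF, KT, PB, DV, EM
Reachable nodes: 19 of 22 total.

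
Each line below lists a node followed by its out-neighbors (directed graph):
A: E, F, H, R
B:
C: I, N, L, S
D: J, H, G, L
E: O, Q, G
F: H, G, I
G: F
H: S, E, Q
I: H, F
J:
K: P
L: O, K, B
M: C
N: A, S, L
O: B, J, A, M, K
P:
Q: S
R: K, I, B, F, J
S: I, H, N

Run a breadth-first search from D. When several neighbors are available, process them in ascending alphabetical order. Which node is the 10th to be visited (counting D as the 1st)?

B

Visit D; enqueue G, H, J, L → queue [G, H, J, L]
Visit G; enqueue F → queue [H, J, L, F]
Visit H; enqueue E, Q, S → queue [J, L, F, E, Q, S]
Visit J → queue [L, F, E, Q, S]
Visit L; enqueue B, K, O → queue [F, E, Q, S, B, K, O]
Visit F; enqueue I → queue [E, Q, S, B, K, O, I]
Visit E → queue [Q, S, B, K, O, I]
Visit Q → queue [S, B, K, O, I]
Visit S; enqueue N → queue [B, K, O, I, N]
Visit B → queue [K, O, I, N]
Visit K; enqueue P → queue [O, I, N, P]
Visit O; enqueue A, M → queue [I, N, P, A, M]
Visit I → queue [N, P, A, M]
Visit N → queue [P, A, M]
Visit P → queue [A, M]
Visit A; enqueue R → queue [M, R]
Visit M; enqueue C → queue [R, C]
Visit R → queue [C]
Visit C → queue []

Visit order: D, G, H, J, L, F, E, Q, S, B, K, O, I, N, P, A, M, R, C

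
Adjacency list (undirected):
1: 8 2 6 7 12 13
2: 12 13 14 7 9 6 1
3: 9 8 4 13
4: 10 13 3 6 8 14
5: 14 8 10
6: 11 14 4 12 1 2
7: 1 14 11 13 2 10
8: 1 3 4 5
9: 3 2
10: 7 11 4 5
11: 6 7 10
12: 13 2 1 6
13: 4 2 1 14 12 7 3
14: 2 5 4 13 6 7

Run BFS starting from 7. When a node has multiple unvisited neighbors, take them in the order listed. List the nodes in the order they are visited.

Visit 7; enqueue 1, 14, 11, 13, 2, 10 → queue [1, 14, 11, 13, 2, 10]
Visit 1; enqueue 8, 6, 12 → queue [14, 11, 13, 2, 10, 8, 6, 12]
Visit 14; enqueue 5, 4 → queue [11, 13, 2, 10, 8, 6, 12, 5, 4]
Visit 11 → queue [13, 2, 10, 8, 6, 12, 5, 4]
Visit 13; enqueue 3 → queue [2, 10, 8, 6, 12, 5, 4, 3]
Visit 2; enqueue 9 → queue [10, 8, 6, 12, 5, 4, 3, 9]
Visit 10 → queue [8, 6, 12, 5, 4, 3, 9]
Visit 8 → queue [6, 12, 5, 4, 3, 9]
Visit 6 → queue [12, 5, 4, 3, 9]
Visit 12 → queue [5, 4, 3, 9]
Visit 5 → queue [4, 3, 9]
Visit 4 → queue [3, 9]
Visit 3 → queue [9]
Visit 9 → queue []

7 1 14 11 13 2 10 8 6 12 5 4 3 9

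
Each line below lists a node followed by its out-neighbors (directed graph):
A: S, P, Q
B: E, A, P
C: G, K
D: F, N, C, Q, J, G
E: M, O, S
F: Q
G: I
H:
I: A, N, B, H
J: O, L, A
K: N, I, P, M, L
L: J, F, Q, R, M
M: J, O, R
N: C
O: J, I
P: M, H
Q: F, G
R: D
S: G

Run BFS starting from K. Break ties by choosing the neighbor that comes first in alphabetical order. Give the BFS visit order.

K I L M N P A B H F J Q R O C S E G D

Visit K; enqueue I, L, M, N, P → queue [I, L, M, N, P]
Visit I; enqueue A, B, H → queue [L, M, N, P, A, B, H]
Visit L; enqueue F, J, Q, R → queue [M, N, P, A, B, H, F, J, Q, R]
Visit M; enqueue O → queue [N, P, A, B, H, F, J, Q, R, O]
Visit N; enqueue C → queue [P, A, B, H, F, J, Q, R, O, C]
Visit P → queue [A, B, H, F, J, Q, R, O, C]
Visit A; enqueue S → queue [B, H, F, J, Q, R, O, C, S]
Visit B; enqueue E → queue [H, F, J, Q, R, O, C, S, E]
Visit H → queue [F, J, Q, R, O, C, S, E]
Visit F → queue [J, Q, R, O, C, S, E]
Visit J → queue [Q, R, O, C, S, E]
Visit Q; enqueue G → queue [R, O, C, S, E, G]
Visit R; enqueue D → queue [O, C, S, E, G, D]
Visit O → queue [C, S, E, G, D]
Visit C → queue [S, E, G, D]
Visit S → queue [E, G, D]
Visit E → queue [G, D]
Visit G → queue [D]
Visit D → queue []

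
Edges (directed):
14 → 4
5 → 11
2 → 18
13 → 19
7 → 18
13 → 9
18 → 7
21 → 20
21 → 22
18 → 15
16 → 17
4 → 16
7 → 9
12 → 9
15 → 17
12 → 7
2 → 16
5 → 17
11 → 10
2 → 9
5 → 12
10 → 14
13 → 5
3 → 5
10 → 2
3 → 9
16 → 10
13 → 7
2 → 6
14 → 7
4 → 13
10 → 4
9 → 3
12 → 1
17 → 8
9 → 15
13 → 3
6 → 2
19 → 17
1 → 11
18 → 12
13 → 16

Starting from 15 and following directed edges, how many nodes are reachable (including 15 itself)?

3

BFS from 15 visits: 15, 17, 8
Reachable nodes: 3 of 22 total.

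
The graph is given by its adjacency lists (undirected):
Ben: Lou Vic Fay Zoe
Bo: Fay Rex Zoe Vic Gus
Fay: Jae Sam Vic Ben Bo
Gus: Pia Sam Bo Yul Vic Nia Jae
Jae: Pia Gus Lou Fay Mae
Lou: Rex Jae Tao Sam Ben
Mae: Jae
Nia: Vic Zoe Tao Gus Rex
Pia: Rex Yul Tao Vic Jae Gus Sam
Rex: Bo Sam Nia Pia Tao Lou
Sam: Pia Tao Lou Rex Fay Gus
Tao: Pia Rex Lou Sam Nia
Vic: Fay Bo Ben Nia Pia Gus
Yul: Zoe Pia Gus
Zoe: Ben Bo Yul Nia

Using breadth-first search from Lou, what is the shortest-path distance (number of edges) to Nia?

Level 0: Lou
Level 1: Ben, Jae, Rex, Sam, Tao
Level 2: Bo, Fay, Gus, Mae, Nia, Pia, Vic, Zoe
Level 3: Yul
Nia first appears at level 2.

2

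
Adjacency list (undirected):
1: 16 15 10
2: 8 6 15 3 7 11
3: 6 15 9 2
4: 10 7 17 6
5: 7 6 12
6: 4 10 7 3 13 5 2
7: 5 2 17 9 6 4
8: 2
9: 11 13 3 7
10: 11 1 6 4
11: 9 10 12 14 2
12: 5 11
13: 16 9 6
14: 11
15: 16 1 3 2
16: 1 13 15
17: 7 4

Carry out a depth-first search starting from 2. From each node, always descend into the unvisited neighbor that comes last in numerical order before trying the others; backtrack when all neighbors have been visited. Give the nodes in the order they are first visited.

2 → 15 → 16 → 13 → 9 → 11 → 14 → 12 → 5 → 7 → 17 → 4 → 10 → 6 → 3 → 1 → 8

Visit 2
2 → 15
15 → 16
16 → 13
13 → 9
9 → 11
11 → 14
11 → 12
12 → 5
5 → 7
7 → 17
17 → 4
4 → 10
10 → 6
6 → 3
10 → 1
2 → 8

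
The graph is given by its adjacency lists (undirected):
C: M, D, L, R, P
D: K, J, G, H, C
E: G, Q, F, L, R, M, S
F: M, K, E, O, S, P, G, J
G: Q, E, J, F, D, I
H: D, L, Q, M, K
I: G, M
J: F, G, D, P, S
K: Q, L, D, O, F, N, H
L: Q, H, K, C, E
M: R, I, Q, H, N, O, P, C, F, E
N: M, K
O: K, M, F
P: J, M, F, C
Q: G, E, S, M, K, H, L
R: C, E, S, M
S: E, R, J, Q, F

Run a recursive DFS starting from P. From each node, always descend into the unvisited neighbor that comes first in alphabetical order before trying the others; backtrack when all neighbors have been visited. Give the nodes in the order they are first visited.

P, C, D, G, E, F, J, S, Q, H, K, L, N, M, I, O, R

Visit P
P → C
C → D
D → G
G → E
E → F
F → J
J → S
S → Q
Q → H
H → K
K → L
K → N
N → M
M → I
M → O
M → R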